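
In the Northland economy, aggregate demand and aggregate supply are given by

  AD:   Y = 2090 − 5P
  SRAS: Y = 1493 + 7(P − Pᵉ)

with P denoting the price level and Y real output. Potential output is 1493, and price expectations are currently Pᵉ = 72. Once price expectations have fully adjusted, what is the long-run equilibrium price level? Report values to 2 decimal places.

Long-run P = 119.40

Short run: with Pᵉ = 72, SRAS is Y = 989 + 7P. Setting AD = SRAS gives 1101 = 12P, so P = 91.75 and Y = 2090 − 5P = 1631.25.
Output 1631.25 is above potential 1493, so over time expected prices rise and SRAS shifts left until Y returns to 1493.
Long run: Y = 1493 on the AD curve gives 1493 = 2090 − 5P, so P = 119.40.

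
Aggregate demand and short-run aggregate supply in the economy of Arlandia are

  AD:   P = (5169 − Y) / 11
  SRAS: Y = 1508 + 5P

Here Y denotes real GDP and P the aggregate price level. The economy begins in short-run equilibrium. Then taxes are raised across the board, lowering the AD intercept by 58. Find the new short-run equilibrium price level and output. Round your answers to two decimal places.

P = 225.19, Y = 2633.94

This is a negative demand shock: AD shifts left.
New AD: Y = 5111 − 11P.
Set AD = SRAS: 5111 − 11P = 1508 + 5P, so 3603 = 16P and P = 225.19.
Substituting into AD, Y = 2633.94.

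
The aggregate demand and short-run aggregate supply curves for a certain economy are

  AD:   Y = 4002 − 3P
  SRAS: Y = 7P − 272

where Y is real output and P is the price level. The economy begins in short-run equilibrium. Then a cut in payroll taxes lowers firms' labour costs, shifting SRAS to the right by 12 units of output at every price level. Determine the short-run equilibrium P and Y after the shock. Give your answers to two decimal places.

P = 426.20, Y = 2723.40

This is a positive supply shock: SRAS shifts right.
New SRAS: Y = 7P − 260.
Set AD = SRAS: 4002 − 3P = 7P − 260, so 4262 = 10P and P = 426.20.
Substituting into AD, Y = 2723.40.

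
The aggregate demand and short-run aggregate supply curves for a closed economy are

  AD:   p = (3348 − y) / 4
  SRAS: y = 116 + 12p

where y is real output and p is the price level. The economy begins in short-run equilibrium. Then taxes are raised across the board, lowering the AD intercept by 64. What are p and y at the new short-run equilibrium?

This is a negative demand shock: AD shifts left.
New AD: y = 3284 − 4p.
Set AD = SRAS: 3284 − 4p = 116 + 12p, so 3168 = 16p and p = 198.
y = 3284 − 4·198 = 2492.

p = 198, y = 2492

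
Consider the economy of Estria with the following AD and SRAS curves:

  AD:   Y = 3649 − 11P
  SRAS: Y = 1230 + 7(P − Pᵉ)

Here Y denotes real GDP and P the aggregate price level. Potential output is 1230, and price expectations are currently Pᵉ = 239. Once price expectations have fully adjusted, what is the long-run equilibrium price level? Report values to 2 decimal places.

Short run: with Pᵉ = 239, SRAS is Y = 7P − 443. Setting AD = SRAS gives 4092 = 18P, so P = 227.33 and Y = 3649 − 11P = 1148.33.
Output 1148.33 is below potential 1230, so over time expected prices fall and SRAS shifts right until Y returns to 1230.
Long run: Y = 1230 on the AD curve gives 1230 = 3649 − 11P, so P = 219.91.

Long-run P = 219.91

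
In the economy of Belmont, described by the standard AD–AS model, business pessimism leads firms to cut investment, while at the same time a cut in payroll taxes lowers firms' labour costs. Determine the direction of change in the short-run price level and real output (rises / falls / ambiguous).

Price level: falls; output: ambiguous

The first event is a negative demand shock: AD shifts left, which by itself pushes P down and Y down.
The second is a favourable supply shock: SRAS shifts right, which by itself pushes P down and Y up.
Both shocks push P down, so P falls. The two shocks push Y in opposite directions, so the effect on Y is ambiguous.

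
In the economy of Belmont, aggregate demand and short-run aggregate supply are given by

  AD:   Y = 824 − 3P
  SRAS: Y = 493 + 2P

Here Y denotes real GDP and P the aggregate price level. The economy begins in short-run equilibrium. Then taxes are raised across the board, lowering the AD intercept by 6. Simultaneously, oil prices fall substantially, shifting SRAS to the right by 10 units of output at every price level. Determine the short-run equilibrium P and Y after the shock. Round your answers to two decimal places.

After both shocks: AD is Y = 818 − 3P and SRAS is Y = 503 + 2P.
Setting them equal: 315 = 5P, so P = 63.00.
Substituting into AD, Y = 629.00.

P = 63.00, Y = 629.00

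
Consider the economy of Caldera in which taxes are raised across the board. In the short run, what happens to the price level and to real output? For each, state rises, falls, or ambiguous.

Price level: falls; output: falls

This is a negative demand shock: AD shifts left.
Moving along the upward-sloping SRAS curve, P falls and Y falls.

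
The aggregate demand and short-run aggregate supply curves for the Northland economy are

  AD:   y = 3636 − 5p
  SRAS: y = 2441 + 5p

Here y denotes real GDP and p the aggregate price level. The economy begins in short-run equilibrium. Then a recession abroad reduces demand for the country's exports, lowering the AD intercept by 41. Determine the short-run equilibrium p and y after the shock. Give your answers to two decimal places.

This is a negative demand shock: AD shifts left.
New AD: y = 3595 − 5p.
Set AD = SRAS: 3595 − 5p = 2441 + 5p, so 1154 = 10p and p = 115.40.
Substituting into AD, y = 3018.00.

p = 115.40, y = 3018.00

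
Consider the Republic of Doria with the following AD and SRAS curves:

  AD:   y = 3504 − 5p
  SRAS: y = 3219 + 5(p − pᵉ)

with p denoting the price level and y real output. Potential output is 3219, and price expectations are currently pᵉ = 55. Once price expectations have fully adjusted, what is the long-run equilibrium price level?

Short run: with pᵉ = 55, SRAS is y = 2944 + 5p. Setting AD = SRAS gives 560 = 10p, so p = 56 and y = 3504 − 5·56 = 3224.
Output 3224 is above potential 3219, so over time expected prices rise and SRAS shifts left until y returns to 3219.
Long run: y = 3219 on the AD curve gives 3219 = 3504 − 5p, so p = 57.

Long-run p = 57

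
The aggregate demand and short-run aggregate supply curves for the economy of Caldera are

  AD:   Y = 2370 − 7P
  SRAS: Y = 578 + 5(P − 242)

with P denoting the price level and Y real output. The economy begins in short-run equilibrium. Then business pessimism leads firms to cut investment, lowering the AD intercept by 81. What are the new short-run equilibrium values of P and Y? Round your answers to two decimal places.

This is a negative demand shock: AD shifts left.
New AD: Y = 2289 − 7P.
SRAS can be written Y = 5P − 632.
Set AD = SRAS: 2289 − 7P = 5P − 632, so 2921 = 12P and P = 243.42.
Substituting into AD, Y = 585.08.

P = 243.42, Y = 585.08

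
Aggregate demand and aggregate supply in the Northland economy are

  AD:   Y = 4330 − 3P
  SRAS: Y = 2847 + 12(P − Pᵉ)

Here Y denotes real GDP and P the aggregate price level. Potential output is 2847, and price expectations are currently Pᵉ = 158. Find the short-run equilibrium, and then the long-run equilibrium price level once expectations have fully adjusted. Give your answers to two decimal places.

Short run: P = 225.27, Y = 3654.20. Long run: P = 494.33.

Short run: with Pᵉ = 158, SRAS is Y = 951 + 12P. Setting AD = SRAS gives 3379 = 15P, so P = 225.27 and Y = 4330 − 3P = 3654.20.
Output 3654.20 is above potential 2847, so over time expected prices rise and SRAS shifts left until Y returns to 2847.
Long run: Y = 2847 on the AD curve gives 2847 = 4330 − 3P, so P = 494.33.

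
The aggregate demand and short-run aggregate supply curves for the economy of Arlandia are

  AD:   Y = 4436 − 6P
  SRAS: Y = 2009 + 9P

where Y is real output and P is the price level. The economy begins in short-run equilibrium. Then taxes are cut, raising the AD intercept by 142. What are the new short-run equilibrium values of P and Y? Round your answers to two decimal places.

P = 171.27, Y = 3550.40

This is a positive demand shock: AD shifts right.
New AD: Y = 4578 − 6P.
Set AD = SRAS: 4578 − 6P = 2009 + 9P, so 2569 = 15P and P = 171.27.
Substituting into AD, Y = 3550.40.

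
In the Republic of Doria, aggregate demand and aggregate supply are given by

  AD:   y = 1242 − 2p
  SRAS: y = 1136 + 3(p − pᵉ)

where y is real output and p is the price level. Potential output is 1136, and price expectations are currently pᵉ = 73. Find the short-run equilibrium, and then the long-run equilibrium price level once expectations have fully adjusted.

Short run: p = 65, y = 1112. Long run: p = 53.

Short run: with pᵉ = 73, SRAS is y = 917 + 3p. Setting AD = SRAS gives 325 = 5p, so p = 65 and y = 1242 − 2·65 = 1112.
Output 1112 is below potential 1136, so over time expected prices fall and SRAS shifts right until y returns to 1136.
Long run: y = 1136 on the AD curve gives 1136 = 1242 − 2p, so p = 53.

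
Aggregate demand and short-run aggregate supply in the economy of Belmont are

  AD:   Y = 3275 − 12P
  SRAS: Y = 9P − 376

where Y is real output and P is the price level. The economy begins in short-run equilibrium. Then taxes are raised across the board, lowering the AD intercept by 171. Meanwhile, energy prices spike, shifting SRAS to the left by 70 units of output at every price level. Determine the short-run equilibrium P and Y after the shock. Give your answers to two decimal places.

After both shocks: AD is Y = 3104 − 12P and SRAS is Y = 9P − 446.
Setting them equal: 3550 = 21P, so P = 169.05.
Substituting into AD, Y = 1075.43.

P = 169.05, Y = 1075.43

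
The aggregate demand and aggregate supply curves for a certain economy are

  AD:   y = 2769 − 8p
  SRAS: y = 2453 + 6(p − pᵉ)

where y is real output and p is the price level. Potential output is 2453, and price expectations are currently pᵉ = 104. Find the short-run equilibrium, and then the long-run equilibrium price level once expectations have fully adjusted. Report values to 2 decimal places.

Short run: with pᵉ = 104, SRAS is y = 1829 + 6p. Setting AD = SRAS gives 940 = 14p, so p = 67.14 and y = 2769 − 8p = 2231.86.
Output 2231.86 is below potential 2453, so over time expected prices fall and SRAS shifts right until y returns to 2453.
Long run: y = 2453 on the AD curve gives 2453 = 2769 − 8p, so p = 39.50.

Short run: p = 67.14, y = 2231.86. Long run: p = 39.50.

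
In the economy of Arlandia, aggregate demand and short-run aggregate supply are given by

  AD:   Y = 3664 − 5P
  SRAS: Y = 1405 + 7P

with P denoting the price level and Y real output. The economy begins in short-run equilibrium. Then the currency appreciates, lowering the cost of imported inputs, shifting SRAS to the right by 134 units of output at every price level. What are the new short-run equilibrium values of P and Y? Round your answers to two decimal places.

This is a positive supply shock: SRAS shifts right.
New SRAS: Y = 1539 + 7P.
Set AD = SRAS: 3664 − 5P = 1539 + 7P, so 2125 = 12P and P = 177.08.
Substituting into AD, Y = 2778.58.

P = 177.08, Y = 2778.58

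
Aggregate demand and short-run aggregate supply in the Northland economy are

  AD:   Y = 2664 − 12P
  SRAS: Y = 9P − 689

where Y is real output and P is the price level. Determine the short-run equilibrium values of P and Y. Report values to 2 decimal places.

Set AD = SRAS: 2664 − 12P = 9P − 689, so 3353 = 21P and P = 159.67.
Substituting into AD, Y = 2664 − 12P = 748.00.

P = 159.67, Y = 748.00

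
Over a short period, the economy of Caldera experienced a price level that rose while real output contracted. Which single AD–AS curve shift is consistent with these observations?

SRAS shifted left

P rose and Y fell. An AD shift moves P and Y in the same direction; an SRAS shift moves them in opposite directions.
Here P and Y moved in opposite directions, so the SRAS curve shifted.
Since Y fell, SRAS shifted left.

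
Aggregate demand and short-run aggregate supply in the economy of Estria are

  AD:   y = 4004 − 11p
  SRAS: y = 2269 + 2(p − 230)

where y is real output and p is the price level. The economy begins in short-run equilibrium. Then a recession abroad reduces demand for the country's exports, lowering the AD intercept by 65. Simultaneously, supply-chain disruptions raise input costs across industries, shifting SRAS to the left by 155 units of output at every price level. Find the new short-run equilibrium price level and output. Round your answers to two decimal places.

After both shocks: AD is y = 3939 − 11p and SRAS is y = 1654 + 2p.
Setting them equal: 2285 = 13p, so p = 175.77.
Substituting into AD, y = 2005.54.

p = 175.77, y = 2005.54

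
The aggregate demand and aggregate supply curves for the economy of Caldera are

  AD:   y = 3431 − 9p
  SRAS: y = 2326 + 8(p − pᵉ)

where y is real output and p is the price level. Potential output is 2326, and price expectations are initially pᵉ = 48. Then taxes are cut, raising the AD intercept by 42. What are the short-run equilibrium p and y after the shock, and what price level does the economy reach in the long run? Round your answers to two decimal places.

AD shifts right: new AD is y = 3473 − 9p. With pᵉ = 48, SRAS is y = 1942 + 8p.
Short run: 3473 − 9p = 1942 + 8p gives 1531 = 17p, so p = 90.06 and y = 3473 − 9p = 2662.47.
y = 2662.47 is above potential 2326; expectations adjust and SRAS shifts left until y = 2326.
Long run: on the new AD curve, 2326 = 3473 − 9p gives p = 127.44.

Short run: p = 90.06, y = 2662.47. Long run: p = 127.44.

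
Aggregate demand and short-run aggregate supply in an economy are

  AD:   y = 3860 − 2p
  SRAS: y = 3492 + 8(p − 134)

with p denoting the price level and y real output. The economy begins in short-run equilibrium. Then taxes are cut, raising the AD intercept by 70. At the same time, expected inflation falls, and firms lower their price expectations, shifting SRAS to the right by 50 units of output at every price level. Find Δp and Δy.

After both shocks: AD is y = 3930 − 2p and SRAS is y = 2470 + 8p.
Setting them equal: 1460 = 10p, so p = 146.
y = 3930 − 2·146 = 3638.
Initially p = 144, y = 3572, so Δp = +2 and Δy = +66.

Δp = +2, Δy = +66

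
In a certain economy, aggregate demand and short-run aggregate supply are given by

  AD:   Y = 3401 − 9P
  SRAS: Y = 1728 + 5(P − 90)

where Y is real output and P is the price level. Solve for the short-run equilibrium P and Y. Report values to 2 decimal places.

Write SRAS as Y = 1728 + 5P − 450 = 1278 + 5P.
Set AD = SRAS: 3401 − 9P = 1278 + 5P, so 2123 = 14P and P = 151.64.
Substituting into AD, Y = 3401 − 9P = 2036.21.

P = 151.64, Y = 2036.21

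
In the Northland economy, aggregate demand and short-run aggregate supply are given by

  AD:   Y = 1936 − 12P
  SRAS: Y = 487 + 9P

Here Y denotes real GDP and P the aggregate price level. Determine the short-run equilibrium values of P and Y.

Set AD = SRAS: 1936 − 12P = 487 + 9P, so 1449 = 21P and P = 69.
Then Y = 1936 − 12·69 = 1108.

P = 69, Y = 1108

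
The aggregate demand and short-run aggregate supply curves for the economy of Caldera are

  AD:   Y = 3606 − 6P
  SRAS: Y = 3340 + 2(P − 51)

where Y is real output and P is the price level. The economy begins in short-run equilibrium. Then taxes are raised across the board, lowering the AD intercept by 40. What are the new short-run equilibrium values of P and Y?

This is a negative demand shock: AD shifts left.
New AD: Y = 3566 − 6P.
SRAS can be written Y = 3238 + 2P.
Set AD = SRAS: 3566 − 6P = 3238 + 2P, so 328 = 8P and P = 41.
Y = 3566 − 6·41 = 3320.

P = 41, Y = 3320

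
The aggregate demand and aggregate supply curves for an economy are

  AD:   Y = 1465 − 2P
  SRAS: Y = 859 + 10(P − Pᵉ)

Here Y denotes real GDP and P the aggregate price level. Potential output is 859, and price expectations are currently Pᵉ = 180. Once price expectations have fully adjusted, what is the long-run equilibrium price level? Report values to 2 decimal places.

Short run: with Pᵉ = 180, SRAS is Y = 10P − 941. Setting AD = SRAS gives 2406 = 12P, so P = 200.50 and Y = 1465 − 2P = 1064.00.
Output 1064.00 is above potential 859, so over time expected prices rise and SRAS shifts left until Y returns to 859.
Long run: Y = 859 on the AD curve gives 859 = 1465 − 2P, so P = 303.00.

Long-run P = 303.00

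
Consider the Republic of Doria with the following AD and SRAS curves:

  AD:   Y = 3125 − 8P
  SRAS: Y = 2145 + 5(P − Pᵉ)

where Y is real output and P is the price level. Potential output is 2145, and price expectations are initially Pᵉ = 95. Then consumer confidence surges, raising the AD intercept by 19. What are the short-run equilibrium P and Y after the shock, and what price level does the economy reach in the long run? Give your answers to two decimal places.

AD shifts right: new AD is Y = 3144 − 8P. With Pᵉ = 95, SRAS is Y = 1670 + 5P.
Short run: 3144 − 8P = 1670 + 5P gives 1474 = 13P, so P = 113.38 and Y = 3144 − 8P = 2236.92.
Y = 2236.92 is above potential 2145; expectations adjust and SRAS shifts left until Y = 2145.
Long run: on the new AD curve, 2145 = 3144 − 8P gives P = 124.88.

Short run: P = 113.38, Y = 2236.92. Long run: P = 124.88.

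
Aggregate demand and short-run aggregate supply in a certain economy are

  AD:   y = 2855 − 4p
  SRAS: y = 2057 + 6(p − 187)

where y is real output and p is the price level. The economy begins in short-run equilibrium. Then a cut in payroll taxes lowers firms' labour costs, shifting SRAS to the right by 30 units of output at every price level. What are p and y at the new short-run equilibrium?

This is a positive supply shock: SRAS shifts right.
New SRAS: y = 965 + 6p.
Set AD = SRAS: 2855 − 4p = 965 + 6p, so 1890 = 10p and p = 189.
y = 2855 − 4·189 = 2099.

p = 189, y = 2099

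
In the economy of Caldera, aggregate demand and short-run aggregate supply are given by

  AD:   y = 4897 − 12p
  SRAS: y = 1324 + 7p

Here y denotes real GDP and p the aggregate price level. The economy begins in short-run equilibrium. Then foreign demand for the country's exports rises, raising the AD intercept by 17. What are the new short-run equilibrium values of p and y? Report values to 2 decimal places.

p = 188.95, y = 2646.63

This is a positive demand shock: AD shifts right.
New AD: y = 4914 − 12p.
Set AD = SRAS: 4914 − 12p = 1324 + 7p, so 3590 = 19p and p = 188.95.
Substituting into AD, y = 2646.63.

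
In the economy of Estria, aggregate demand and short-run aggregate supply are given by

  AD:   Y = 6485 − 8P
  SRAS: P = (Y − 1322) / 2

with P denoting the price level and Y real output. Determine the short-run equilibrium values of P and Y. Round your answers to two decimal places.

P = 516.30, Y = 2354.60

Rearrange SRAS to Y = 1322 + 2P.
Set AD = SRAS: 6485 − 8P = 1322 + 2P, so 5163 = 10P and P = 516.30.
Substituting into AD, Y = 6485 − 8P = 2354.60.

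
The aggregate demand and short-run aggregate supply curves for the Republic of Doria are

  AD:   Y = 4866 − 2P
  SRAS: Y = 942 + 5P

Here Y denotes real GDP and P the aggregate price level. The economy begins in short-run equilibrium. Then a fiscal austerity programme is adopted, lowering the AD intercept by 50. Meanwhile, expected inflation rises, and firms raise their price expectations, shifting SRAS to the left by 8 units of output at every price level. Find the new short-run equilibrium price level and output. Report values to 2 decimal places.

After both shocks: AD is Y = 4816 − 2P and SRAS is Y = 934 + 5P.
Setting them equal: 3882 = 7P, so P = 554.57.
Substituting into AD, Y = 3706.86.

P = 554.57, Y = 3706.86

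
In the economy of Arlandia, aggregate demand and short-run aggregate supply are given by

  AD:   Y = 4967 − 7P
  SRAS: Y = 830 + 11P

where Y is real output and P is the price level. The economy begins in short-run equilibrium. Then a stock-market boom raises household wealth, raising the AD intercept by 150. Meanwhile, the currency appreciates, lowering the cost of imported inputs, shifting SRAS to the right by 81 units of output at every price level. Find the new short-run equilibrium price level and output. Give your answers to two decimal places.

After both shocks: AD is Y = 5117 − 7P and SRAS is Y = 911 + 11P.
Setting them equal: 4206 = 18P, so P = 233.67.
Substituting into AD, Y = 3481.33.

P = 233.67, Y = 3481.33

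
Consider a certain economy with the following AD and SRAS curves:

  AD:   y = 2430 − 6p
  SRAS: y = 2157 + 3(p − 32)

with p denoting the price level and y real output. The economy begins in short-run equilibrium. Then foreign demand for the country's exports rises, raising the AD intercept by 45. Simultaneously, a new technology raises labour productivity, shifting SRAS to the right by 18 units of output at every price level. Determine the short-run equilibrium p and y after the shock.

After both shocks: AD is y = 2475 − 6p and SRAS is y = 2079 + 3p.
Setting them equal: 396 = 9p, so p = 44.
y = 2475 − 6·44 = 2211.

p = 44, y = 2211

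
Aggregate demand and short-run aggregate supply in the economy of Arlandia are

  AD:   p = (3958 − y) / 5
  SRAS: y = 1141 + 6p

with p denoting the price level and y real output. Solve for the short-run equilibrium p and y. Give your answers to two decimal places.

p = 256.09, y = 2677.55

Rearrange AD to y = 3958 − 5p.
Set AD = SRAS: 3958 − 5p = 1141 + 6p, so 2817 = 11p and p = 256.09.
Substituting into AD, y = 3958 − 5p = 2677.55.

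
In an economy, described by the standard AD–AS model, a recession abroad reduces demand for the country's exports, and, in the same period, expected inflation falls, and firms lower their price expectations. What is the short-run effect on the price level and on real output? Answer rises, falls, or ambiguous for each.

Price level: falls; output: ambiguous

The first event is a negative demand shock: AD shifts left, which by itself pushes P down and Y down.
The second is a favourable supply shock: SRAS shifts right, which by itself pushes P down and Y up.
Both shocks push P down, so P falls. The two shocks push Y in opposite directions, so the effect on Y is ambiguous.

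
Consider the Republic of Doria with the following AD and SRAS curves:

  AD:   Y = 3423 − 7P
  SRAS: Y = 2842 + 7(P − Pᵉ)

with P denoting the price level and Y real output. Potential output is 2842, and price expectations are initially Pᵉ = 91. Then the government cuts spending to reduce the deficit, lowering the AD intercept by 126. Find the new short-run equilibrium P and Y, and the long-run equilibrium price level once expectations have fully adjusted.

Short run: P = 78, Y = 2751. Long run: P = 65.

AD shifts left: new AD is Y = 3297 − 7P. With Pᵉ = 91, SRAS is Y = 2205 + 7P.
Short run: 3297 − 7P = 2205 + 7P gives 1092 = 14P, so P = 78 and Y = 3297 − 7·78 = 2751.
Y = 2751 is below potential 2842; expectations adjust and SRAS shifts right until Y = 2842.
Long run: on the new AD curve, 2842 = 3297 − 7P gives P = 65.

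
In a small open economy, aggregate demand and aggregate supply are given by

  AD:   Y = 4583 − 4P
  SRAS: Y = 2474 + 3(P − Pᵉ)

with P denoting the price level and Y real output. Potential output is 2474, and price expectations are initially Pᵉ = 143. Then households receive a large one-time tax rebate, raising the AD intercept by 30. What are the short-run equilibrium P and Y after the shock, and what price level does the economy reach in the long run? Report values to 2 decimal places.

AD shifts right: new AD is Y = 4613 − 4P. With Pᵉ = 143, SRAS is Y = 2045 + 3P.
Short run: 4613 − 4P = 2045 + 3P gives 2568 = 7P, so P = 366.86 and Y = 4613 − 4P = 3145.57.
Y = 3145.57 is above potential 2474; expectations adjust and SRAS shifts left until Y = 2474.
Long run: on the new AD curve, 2474 = 4613 − 4P gives P = 534.75.

Short run: P = 366.86, Y = 3145.57. Long run: P = 534.75.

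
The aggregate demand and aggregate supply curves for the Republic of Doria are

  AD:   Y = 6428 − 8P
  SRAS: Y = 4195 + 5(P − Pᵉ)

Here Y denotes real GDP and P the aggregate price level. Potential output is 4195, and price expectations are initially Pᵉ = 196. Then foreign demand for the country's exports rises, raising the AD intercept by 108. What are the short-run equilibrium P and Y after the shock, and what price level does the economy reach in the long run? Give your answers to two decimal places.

Short run: P = 255.46, Y = 4492.31. Long run: P = 292.63.

AD shifts right: new AD is Y = 6536 − 8P. With Pᵉ = 196, SRAS is Y = 3215 + 5P.
Short run: 6536 − 8P = 3215 + 5P gives 3321 = 13P, so P = 255.46 and Y = 6536 − 8P = 4492.31.
Y = 4492.31 is above potential 4195; expectations adjust and SRAS shifts left until Y = 4195.
Long run: on the new AD curve, 4195 = 6536 − 8P gives P = 292.63.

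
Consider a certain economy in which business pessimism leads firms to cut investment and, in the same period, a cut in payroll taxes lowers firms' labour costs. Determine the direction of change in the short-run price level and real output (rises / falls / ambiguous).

The first event is a negative demand shock: AD shifts left, which by itself pushes P down and Y down.
The second is a favourable supply shock: SRAS shifts right, which by itself pushes P down and Y up.
Both shocks push P down, so P falls. The two shocks push Y in opposite directions, so the effect on Y is ambiguous.

Price level: falls; output: ambiguous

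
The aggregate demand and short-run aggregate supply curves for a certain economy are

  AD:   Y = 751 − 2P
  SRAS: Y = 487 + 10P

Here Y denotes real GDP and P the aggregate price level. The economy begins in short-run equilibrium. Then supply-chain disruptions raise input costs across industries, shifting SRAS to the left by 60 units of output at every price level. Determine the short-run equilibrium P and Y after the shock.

This is a negative supply shock: SRAS shifts left.
New SRAS: Y = 427 + 10P.
Set AD = SRAS: 751 − 2P = 427 + 10P, so 324 = 12P and P = 27.
Y = 751 − 2·27 = 697.

P = 27, Y = 697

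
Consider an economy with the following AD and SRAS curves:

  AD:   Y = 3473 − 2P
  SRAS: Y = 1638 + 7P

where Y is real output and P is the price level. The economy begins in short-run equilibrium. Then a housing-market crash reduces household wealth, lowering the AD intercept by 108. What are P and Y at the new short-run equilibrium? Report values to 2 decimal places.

This is a negative demand shock: AD shifts left.
New AD: Y = 3365 − 2P.
Set AD = SRAS: 3365 − 2P = 1638 + 7P, so 1727 = 9P and P = 191.89.
Substituting into AD, Y = 2981.22.

P = 191.89, Y = 2981.22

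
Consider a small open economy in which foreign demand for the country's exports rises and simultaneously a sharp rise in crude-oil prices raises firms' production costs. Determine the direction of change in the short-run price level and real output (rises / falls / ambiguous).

Price level: rises; output: ambiguous

The first event is a positive demand shock: AD shifts right, which by itself pushes P up and Y up.
The second is an adverse supply shock: SRAS shifts left, which by itself pushes P up and Y down.
Both shocks push P up, so P rises. The two shocks push Y in opposite directions, so the effect on Y is ambiguous.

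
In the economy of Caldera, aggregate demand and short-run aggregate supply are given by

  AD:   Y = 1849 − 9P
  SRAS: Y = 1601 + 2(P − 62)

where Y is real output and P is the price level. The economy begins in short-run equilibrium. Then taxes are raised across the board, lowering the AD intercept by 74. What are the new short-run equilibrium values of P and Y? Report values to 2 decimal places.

P = 27.09, Y = 1531.18

This is a negative demand shock: AD shifts left.
New AD: Y = 1775 − 9P.
SRAS can be written Y = 1477 + 2P.
Set AD = SRAS: 1775 − 9P = 1477 + 2P, so 298 = 11P and P = 27.09.
Substituting into AD, Y = 1531.18.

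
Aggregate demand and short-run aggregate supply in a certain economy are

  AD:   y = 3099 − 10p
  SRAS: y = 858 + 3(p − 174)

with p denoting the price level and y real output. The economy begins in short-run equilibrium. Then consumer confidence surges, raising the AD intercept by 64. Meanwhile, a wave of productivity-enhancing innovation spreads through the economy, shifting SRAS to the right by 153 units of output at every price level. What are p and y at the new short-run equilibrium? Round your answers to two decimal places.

After both shocks: AD is y = 3163 − 10p and SRAS is y = 489 + 3p.
Setting them equal: 2674 = 13p, so p = 205.69.
Substituting into AD, y = 1106.08.

p = 205.69, y = 1106.08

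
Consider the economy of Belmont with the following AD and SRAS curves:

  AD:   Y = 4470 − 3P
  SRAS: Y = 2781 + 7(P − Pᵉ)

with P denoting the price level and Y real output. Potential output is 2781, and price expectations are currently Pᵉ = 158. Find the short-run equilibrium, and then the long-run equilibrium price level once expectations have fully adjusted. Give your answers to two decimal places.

Short run: with Pᵉ = 158, SRAS is Y = 1675 + 7P. Setting AD = SRAS gives 2795 = 10P, so P = 279.50 and Y = 4470 − 3P = 3631.50.
Output 3631.50 is above potential 2781, so over time expected prices rise and SRAS shifts left until Y returns to 2781.
Long run: Y = 2781 on the AD curve gives 2781 = 4470 − 3P, so P = 563.00.

Short run: P = 279.50, Y = 3631.50. Long run: P = 563.00.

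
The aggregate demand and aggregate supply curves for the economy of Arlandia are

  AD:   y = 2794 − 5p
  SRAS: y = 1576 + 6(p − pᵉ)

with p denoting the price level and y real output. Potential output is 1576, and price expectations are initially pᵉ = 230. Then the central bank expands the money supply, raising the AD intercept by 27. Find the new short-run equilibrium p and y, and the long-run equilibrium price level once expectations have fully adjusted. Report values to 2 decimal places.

Short run: p = 238.64, y = 1627.82. Long run: p = 249.00.

AD shifts right: new AD is y = 2821 − 5p. With pᵉ = 230, SRAS is y = 196 + 6p.
Short run: 2821 − 5p = 196 + 6p gives 2625 = 11p, so p = 238.64 and y = 2821 − 5p = 1627.82.
y = 1627.82 is above potential 1576; expectations adjust and SRAS shifts left until y = 1576.
Long run: on the new AD curve, 1576 = 2821 − 5p gives p = 249.00.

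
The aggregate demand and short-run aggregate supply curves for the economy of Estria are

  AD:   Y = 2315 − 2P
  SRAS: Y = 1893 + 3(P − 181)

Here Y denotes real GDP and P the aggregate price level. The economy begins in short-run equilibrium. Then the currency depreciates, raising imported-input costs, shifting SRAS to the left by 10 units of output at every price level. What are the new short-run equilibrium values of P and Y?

This is a negative supply shock: SRAS shifts left.
New SRAS: Y = 1340 + 3P.
Set AD = SRAS: 2315 − 2P = 1340 + 3P, so 975 = 5P and P = 195.
Y = 2315 − 2·195 = 1925.

P = 195, Y = 1925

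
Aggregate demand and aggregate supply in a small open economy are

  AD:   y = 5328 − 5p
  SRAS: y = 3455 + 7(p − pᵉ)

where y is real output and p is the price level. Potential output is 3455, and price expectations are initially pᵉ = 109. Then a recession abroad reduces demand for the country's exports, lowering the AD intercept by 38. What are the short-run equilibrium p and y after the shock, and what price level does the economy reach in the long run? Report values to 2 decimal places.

AD shifts left: new AD is y = 5290 − 5p. With pᵉ = 109, SRAS is y = 2692 + 7p.
Short run: 5290 − 5p = 2692 + 7p gives 2598 = 12p, so p = 216.50 and y = 5290 − 5p = 4207.50.
y = 4207.50 is above potential 3455; expectations adjust and SRAS shifts left until y = 3455.
Long run: on the new AD curve, 3455 = 5290 − 5p gives p = 367.00.

Short run: p = 216.50, y = 4207.50. Long run: p = 367.00.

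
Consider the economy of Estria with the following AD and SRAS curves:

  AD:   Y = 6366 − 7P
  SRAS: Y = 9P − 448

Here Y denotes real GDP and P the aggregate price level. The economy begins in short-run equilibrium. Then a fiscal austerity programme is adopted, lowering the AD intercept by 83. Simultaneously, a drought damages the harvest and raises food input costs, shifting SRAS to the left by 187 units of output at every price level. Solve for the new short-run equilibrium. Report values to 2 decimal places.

After both shocks: AD is Y = 6283 − 7P and SRAS is Y = 9P − 635.
Setting them equal: 6918 = 16P, so P = 432.38.
Substituting into AD, Y = 3256.38.

P = 432.38, Y = 3256.38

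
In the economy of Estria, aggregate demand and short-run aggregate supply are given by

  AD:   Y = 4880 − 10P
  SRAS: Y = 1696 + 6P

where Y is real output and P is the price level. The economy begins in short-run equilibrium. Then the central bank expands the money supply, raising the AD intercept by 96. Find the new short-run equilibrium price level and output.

P = 205, Y = 2926

This is a positive demand shock: AD shifts right.
New AD: Y = 4976 − 10P.
Set AD = SRAS: 4976 − 10P = 1696 + 6P, so 3280 = 16P and P = 205.
Y = 4976 − 10·205 = 2926.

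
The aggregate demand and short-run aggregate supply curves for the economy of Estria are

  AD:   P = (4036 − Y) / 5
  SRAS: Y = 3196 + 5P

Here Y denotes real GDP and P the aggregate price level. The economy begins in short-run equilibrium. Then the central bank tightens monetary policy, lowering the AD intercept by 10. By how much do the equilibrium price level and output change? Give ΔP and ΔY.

This is a negative demand shock: AD shifts left.
New AD: Y = 4026 − 5P.
Set AD = SRAS: 4026 − 5P = 3196 + 5P, so 830 = 10P and P = 83.
Y = 4026 − 5·83 = 3611.
Initially P = 84, Y = 3616, so ΔP = -1 and ΔY = -5.

ΔP = -1, ΔY = -5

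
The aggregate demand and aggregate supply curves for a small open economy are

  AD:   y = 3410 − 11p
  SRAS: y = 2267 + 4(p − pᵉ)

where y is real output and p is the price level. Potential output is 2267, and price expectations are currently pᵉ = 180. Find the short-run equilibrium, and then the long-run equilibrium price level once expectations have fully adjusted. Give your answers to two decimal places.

Short run: with pᵉ = 180, SRAS is y = 1547 + 4p. Setting AD = SRAS gives 1863 = 15p, so p = 124.20 and y = 3410 − 11p = 2043.80.
Output 2043.80 is below potential 2267, so over time expected prices fall and SRAS shifts right until y returns to 2267.
Long run: y = 2267 on the AD curve gives 2267 = 3410 − 11p, so p = 103.91.

Short run: p = 124.20, y = 2043.80. Long run: p = 103.91.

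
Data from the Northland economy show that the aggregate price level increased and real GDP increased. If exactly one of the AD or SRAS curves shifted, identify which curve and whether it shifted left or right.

P rose and Y rose. An AD shift moves P and Y in the same direction; an SRAS shift moves them in opposite directions.
Here P and Y moved in the same direction, so the AD curve shifted.
Since Y rose, AD shifted right.

AD shifted right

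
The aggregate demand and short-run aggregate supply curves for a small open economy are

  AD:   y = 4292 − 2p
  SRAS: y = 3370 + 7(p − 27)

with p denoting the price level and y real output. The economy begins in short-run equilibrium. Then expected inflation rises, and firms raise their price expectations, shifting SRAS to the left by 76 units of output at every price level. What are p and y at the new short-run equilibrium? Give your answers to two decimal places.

p = 131.89, y = 4028.22

This is a negative supply shock: SRAS shifts left.
New SRAS: y = 3105 + 7p.
Set AD = SRAS: 4292 − 2p = 3105 + 7p, so 1187 = 9p and p = 131.89.
Substituting into AD, y = 4028.22.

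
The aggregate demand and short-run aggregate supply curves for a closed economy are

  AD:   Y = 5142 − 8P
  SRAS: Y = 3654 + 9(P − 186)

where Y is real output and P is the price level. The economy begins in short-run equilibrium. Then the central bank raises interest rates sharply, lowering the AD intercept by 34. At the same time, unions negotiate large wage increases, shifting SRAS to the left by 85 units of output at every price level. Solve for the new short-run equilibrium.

P = 189, Y = 3596

After both shocks: AD is Y = 5108 − 8P and SRAS is Y = 1895 + 9P.
Setting them equal: 3213 = 17P, so P = 189.
Y = 5108 − 8·189 = 3596.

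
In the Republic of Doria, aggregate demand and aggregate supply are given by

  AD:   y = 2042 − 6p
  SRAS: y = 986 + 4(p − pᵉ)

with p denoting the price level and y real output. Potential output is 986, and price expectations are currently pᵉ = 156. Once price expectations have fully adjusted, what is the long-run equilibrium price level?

Long-run p = 176

Short run: with pᵉ = 156, SRAS is y = 362 + 4p. Setting AD = SRAS gives 1680 = 10p, so p = 168 and y = 2042 − 6·168 = 1034.
Output 1034 is above potential 986, so over time expected prices rise and SRAS shifts left until y returns to 986.
Long run: y = 986 on the AD curve gives 986 = 2042 − 6p, so p = 176.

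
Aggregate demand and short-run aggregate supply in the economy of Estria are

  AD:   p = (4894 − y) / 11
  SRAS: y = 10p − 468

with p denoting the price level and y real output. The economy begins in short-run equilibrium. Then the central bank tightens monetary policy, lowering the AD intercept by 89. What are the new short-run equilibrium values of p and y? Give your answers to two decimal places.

This is a negative demand shock: AD shifts left.
New AD: y = 4805 − 11p.
Set AD = SRAS: 4805 − 11p = 10p − 468, so 5273 = 21p and p = 251.10.
Substituting into AD, y = 2042.95.

p = 251.10, y = 2042.95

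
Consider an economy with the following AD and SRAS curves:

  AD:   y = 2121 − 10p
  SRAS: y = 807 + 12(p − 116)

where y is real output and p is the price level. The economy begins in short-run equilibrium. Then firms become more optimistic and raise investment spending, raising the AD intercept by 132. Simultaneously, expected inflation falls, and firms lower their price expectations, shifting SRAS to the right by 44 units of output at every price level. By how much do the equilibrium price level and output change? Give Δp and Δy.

Δp = +4, Δy = +92

After both shocks: AD is y = 2253 − 10p and SRAS is y = 12p − 541.
Setting them equal: 2794 = 22p, so p = 127.
y = 2253 − 10·127 = 983.
Initially p = 123, y = 891, so Δp = +4 and Δy = +92.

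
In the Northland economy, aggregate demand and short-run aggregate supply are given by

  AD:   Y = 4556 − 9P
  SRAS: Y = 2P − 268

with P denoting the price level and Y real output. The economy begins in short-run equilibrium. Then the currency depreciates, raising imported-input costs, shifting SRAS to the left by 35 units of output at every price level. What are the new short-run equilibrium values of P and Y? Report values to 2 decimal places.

P = 441.73, Y = 580.45

This is a negative supply shock: SRAS shifts left.
New SRAS: Y = 2P − 303.
Set AD = SRAS: 4556 − 9P = 2P − 303, so 4859 = 11P and P = 441.73.
Substituting into AD, Y = 580.45.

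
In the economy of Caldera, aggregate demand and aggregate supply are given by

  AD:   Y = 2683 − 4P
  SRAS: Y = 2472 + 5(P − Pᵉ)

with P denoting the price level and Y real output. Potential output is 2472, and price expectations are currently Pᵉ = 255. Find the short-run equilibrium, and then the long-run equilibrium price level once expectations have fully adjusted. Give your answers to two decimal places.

Short run: P = 165.11, Y = 2022.56. Long run: P = 52.75.

Short run: with Pᵉ = 255, SRAS is Y = 1197 + 5P. Setting AD = SRAS gives 1486 = 9P, so P = 165.11 and Y = 2683 − 4P = 2022.56.
Output 2022.56 is below potential 2472, so over time expected prices fall and SRAS shifts right until Y returns to 2472.
Long run: Y = 2472 on the AD curve gives 2472 = 2683 − 4P, so P = 52.75.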